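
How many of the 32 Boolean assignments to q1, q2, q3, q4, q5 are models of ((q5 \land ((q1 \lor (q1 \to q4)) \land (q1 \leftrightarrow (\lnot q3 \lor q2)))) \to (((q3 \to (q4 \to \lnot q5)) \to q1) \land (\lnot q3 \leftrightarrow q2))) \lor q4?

29

Initial set: {(((q5 \land ((q1 \lor (q1 \to q4)) \land (q1 \leftrightarrow (\lnot q3 \lor q2)))) \to (((q3 \to (q4 \to \lnot q5)) \to q1) \land (\lnot q3 \leftrightarrow q2))) \lor q4)}.
(((q5 \land ((q1 \lor (q1 \to q4)) \land (q1 \leftrightarrow (\lnot q3 \lor q2)))) \to (((q3 \to (q4 \to \lnot q5)) \to q1) \land (\lnot q3 \leftrightarrow q2))) \lor q4): β-rule — branch into ((q5 \land ((q1 \lor (q1 \to q4)) \land (q1 \leftrightarrow (\lnot q3 \lor q2)))) \to (((q3 \to (q4 \to \lnot q5)) \to q1) \land (\lnot q3 \leftrightarrow q2)))  //  q4.
  branch 1 (add ((q5 \land ((q1 \lor (q1 \to q4)) \land (q1 \leftrightarrow (\lnot q3 \lor q2)))) \to (((q3 \to (q4 \to \lnot q5)) \to q1) \land (\lnot q3 \leftrightarrow q2)))):
    ((q5 \land ((q1 \lor (q1 \to q4)) \land (q1 \leftrightarrow (\lnot q3 \lor q2)))) \to (((q3 \to (q4 \to \lnot q5)) \to q1) \land (\lnot q3 \leftrightarrow q2))): β-rule — branch into \lnot (q5 \land ((q1 \lor (q1 \to q4)) \land (q1 \leftrightarrow (\lnot q3 \lor q2))))  //  (((q3 \to (q4 \to \lnot q5)) \to q1) \land (\lnot q3 \leftrightarrow q2)).
      branch 1.1 (add \lnot (q5 \land ((q1 \lor (q1 \to q4)) \land (q1 \leftrightarrow (\lnot q3 \lor q2))))):
        \lnot (q5 \land ((q1 \lor (q1 \to q4)) \land (q1 \leftrightarrow (\lnot q3 \lor q2)))): β-rule — branch into \lnot q5  //  \lnot ((q1 \lor (q1 \to q4)) \land (q1 \leftrightarrow (\lnot q3 \lor q2))).
          branch 1.1.1 (add \lnot q5):
            ○ open, literals {q5=0}.
          branch 1.1.2 (add \lnot ((q1 \lor (q1 \to q4)) \land (q1 \leftrightarrow (\lnot q3 \lor q2)))):
            \lnot ((q1 \lor (q1 \to q4)) \land (q1 \leftrightarrow (\lnot q3 \lor q2))): β-rule — branch into \lnot (q1 \lor (q1 \to q4))  //  \lnot (q1 \leftrightarrow (\lnot q3 \lor q2)).
              branch 1.1.2.1 (add \lnot (q1 \lor (q1 \to q4))):
                \lnot (q1 \lor (q1 \to q4)): α-rule — add \lnot q1, \lnot (q1 \to q4).
                \lnot (q1 \to q4): α-rule — add q1, \lnot q4.
                × closes — contains both q1 and \lnot q1.
              branch 1.1.2.2 (add \lnot (q1 \leftrightarrow (\lnot q3 \lor q2))):
                \lnot (q1 \leftrightarrow (\lnot q3 \lor q2)): β-rule — branch into q1, \lnot (\lnot q3 \lor q2)  //  \lnot q1, (\lnot q3 \lor q2).
                  branch 1.1.2.2.1 (add q1, \lnot (\lnot q3 \lor q2)):
                    \lnot (\lnot q3 \lor q2): α-rule — add \lnot \lnot q3, \lnot q2.
                    ○ open, literals {q1=1, q2=0, q3=1}.
                  branch 1.1.2.2.2 (add \lnot q1, (\lnot q3 \lor q2)):
                    (\lnot q3 \lor q2): β-rule — branch into \lnot q3  //  q2.
                      branch 1.1.2.2.2.1 (add \lnot q3):
                        ○ open, literals {q1=0, q3=0}.
                      branch 1.1.2.2.2.2 (add q2):
                        ○ open, literals {q1=0, q2=1}.
      branch 1.2 (add (((q3 \to (q4 \to \lnot q5)) \to q1) \land (\lnot q3 \leftrightarrow q2))):
        (((q3 \to (q4 \to \lnot q5)) \to q1) \land (\lnot q3 \leftrightarrow q2)): α-rule — add ((q3 \to (q4 \to \lnot q5)) \to q1), (\lnot q3 \leftrightarrow q2).
        ((q3 \to (q4 \to \lnot q5)) \to q1): β-rule — branch into \lnot (q3 \to (q4 \to \lnot q5))  //  q1.
          branch 1.2.1 (add \lnot (q3 \to (q4 \to \lnot q5))):
            \lnot (q3 \to (q4 \to \lnot q5)): α-rule — add q3, \lnot (q4 \to \lnot q5).
            \lnot (q4 \to \lnot q5): α-rule — add q4, \lnot \lnot q5.
            (\lnot q3 \leftrightarrow q2): β-rule — branch into \lnot q3, q2  //  \lnot \lnot q3, \lnot q2.
              branch 1.2.1.1 (add \lnot q3, q2):
                × closes — contains both q3 and \lnot q3.
              branch 1.2.1.2 (add \lnot \lnot q3, \lnot q2):
                ○ open, literals {q2=0, q3=1, q4=1, q5=1}.
          branch 1.2.2 (add q1):
            (\lnot q3 \leftrightarrow q2): β-rule — branch into \lnot q3, q2  //  \lnot \lnot q3, \lnot q2.
              branch 1.2.2.1 (add \lnot q3, q2):
                ○ open, literals {q1=1, q2=1, q3=0}.
              branch 1.2.2.2 (add \lnot \lnot q3, \lnot q2):
                ○ open, literals {q1=1, q2=0, q3=1}.
  branch 2 (add q4):
    ○ open, literals {q4=1}.
2 branches closed, 8 open.
Each open branch fixes some atoms; the unmentioned ones are free. Counting distinct full assignments: branch {q5=0} (q1, q2, q3, q4) contributes 16 new; branch {q1=1, q2=0, q3=1} (q4, q5) contributes 2 new; branch {q1=0, q3=0} (q2, q4, q5) contributes 4 new; branch {q1=0, q2=1} (q3, q4, q5) contributes 2 new; branch {q2=0, q3=1, q4=1, q5=1} (q1) contributes 1 new; branch {q1=1, q2=1, q3=0} (q4, q5) contributes 2 new; branch {q1=1, q2=0, q3=1} (q4, q5) contributes 0 new; branch {q4=1} (q1, q2, q3, q5) contributes 2 new. Total: 29.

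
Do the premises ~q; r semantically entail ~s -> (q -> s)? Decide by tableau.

Yes

Initial set: {~q; r; ~(~s -> (q -> s))}.
~(~s -> (q -> s)): α-rule — add ~s, ~(q -> s).
~(q -> s): α-rule — add q, ~s.
× closes — contains both q and ~q.
All 1 branch closes.
Every branch closed, so the premises entail the conclusion.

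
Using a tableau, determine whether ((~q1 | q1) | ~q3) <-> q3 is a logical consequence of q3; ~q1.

Yes

Initial set: {q3; ~q1; ~(((~q1 | q1) | ~q3) <-> q3)}.
~(((~q1 | q1) | ~q3) <-> q3): β-rule — branch into ((~q1 | q1) | ~q3), ~q3  //  ~((~q1 | q1) | ~q3), q3.
  branch 1 (add ((~q1 | q1) | ~q3), ~q3):
    × closes — contains both q3 and ~q3.
  branch 2 (add ~((~q1 | q1) | ~q3), q3):
    ~((~q1 | q1) | ~q3): α-rule — add ~(~q1 | q1), ~~q3.
    ~(~q1 | q1): α-rule — add ~~q1, ~q1.
    × closes — contains both q1 and ~q1.
All 2 branches close.
Every branch closed, so the premises entail the conclusion.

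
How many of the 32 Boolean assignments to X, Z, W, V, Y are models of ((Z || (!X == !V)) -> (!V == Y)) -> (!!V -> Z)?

Initial set: {(((Z || (!X == !V)) -> (!V == Y)) -> (!!V -> Z))}.
(((Z || (!X == !V)) -> (!V == Y)) -> (!!V -> Z)): β-rule — branch into !((Z || (!X == !V)) -> (!V == Y))  //  (!!V -> Z).
  branch 1 (add !((Z || (!X == !V)) -> (!V == Y))):
    !((Z || (!X == !V)) -> (!V == Y)): α-rule — add (Z || (!X == !V)), !(!V == Y).
    (Z || (!X == !V)): β-rule — branch into Z  //  (!X == !V).
      branch 1.1 (add Z):
        !(!V == Y): β-rule — branch into !V, !Y  //  !!V, Y.
          branch 1.1.1 (add !V, !Y):
            ○ open, literals {V=false, Y=false, Z=true}.
          branch 1.1.2 (add !!V, Y):
            ○ open, literals {V=true, Y=true, Z=true}.
      branch 1.2 (add (!X == !V)):
        !(!V == Y): β-rule — branch into !V, !Y  //  !!V, Y.
          branch 1.2.1 (add !V, !Y):
            (!X == !V): β-rule — branch into !X, !V  //  !!X, !!V.
              branch 1.2.1.1 (add !X, !V):
                ○ open, literals {V=false, X=false, Y=false}.
              branch 1.2.1.2 (add !!X, !!V):
                × closes — contains both V and !V.
          branch 1.2.2 (add !!V, Y):
            (!X == !V): β-rule — branch into !X, !V  //  !!X, !!V.
              branch 1.2.2.1 (add !X, !V):
                × closes — contains both V and !V.
              branch 1.2.2.2 (add !!X, !!V):
                ○ open, literals {V=true, X=true, Y=true}.
  branch 2 (add (!!V -> Z)):
    (!!V -> Z): β-rule — branch into !!!V  //  Z.
      branch 2.1 (add !!!V):
        !!!V: drop double negation, giving !V.
        ○ open, literals {V=false}.
      branch 2.2 (add Z):
        ○ open, literals {Z=true}.
2 branches closed, 6 open.
Each open branch fixes some atoms; the unmentioned ones are free. Counting distinct full assignments: branch {V=false, Y=false, Z=true} (X, W) contributes 4 new; branch {V=true, Y=true, Z=true} (X, W) contributes 4 new; branch {V=false, X=false, Y=false} (Z, W) contributes 2 new; branch {V=true, X=true, Y=true} (Z, W) contributes 2 new; branch {V=false} (X, Z, W, Y) contributes 10 new; branch {Z=true} (X, W, V, Y) contributes 4 new. Total: 26.

26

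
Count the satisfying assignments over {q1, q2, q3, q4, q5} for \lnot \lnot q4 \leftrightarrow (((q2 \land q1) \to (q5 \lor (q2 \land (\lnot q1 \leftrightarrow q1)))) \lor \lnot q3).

Initial set: {(\lnot \lnot q4 \leftrightarrow (((q2 \land q1) \to (q5 \lor (q2 \land (\lnot q1 \leftrightarrow q1)))) \lor \lnot q3))}.
(\lnot \lnot q4 \leftrightarrow (((q2 \land q1) \to (q5 \lor (q2 \land (\lnot q1 \leftrightarrow q1)))) \lor \lnot q3)): β-rule — branch into \lnot \lnot q4, (((q2 \land q1) \to (q5 \lor (q2 \land (\lnot q1 \leftrightarrow q1)))) \lor \lnot q3)  //  \lnot \lnot \lnot q4, \lnot (((q2 \land q1) \to (q5 \lor (q2 \land (\lnot q1 \leftrightarrow q1)))) \lor \lnot q3).
  branch 1 (add \lnot \lnot q4, (((q2 \land q1) \to (q5 \lor (q2 \land (\lnot q1 \leftrightarrow q1)))) \lor \lnot q3)):
    \lnot \lnot q4: drop double negation, giving q4.
    (((q2 \land q1) \to (q5 \lor (q2 \land (\lnot q1 \leftrightarrow q1)))) \lor \lnot q3): β-rule — branch into ((q2 \land q1) \to (q5 \lor (q2 \land (\lnot q1 \leftrightarrow q1))))  //  \lnot q3.
      branch 1.1 (add ((q2 \land q1) \to (q5 \lor (q2 \land (\lnot q1 \leftrightarrow q1))))):
        ((q2 \land q1) \to (q5 \lor (q2 \land (\lnot q1 \leftrightarrow q1)))): β-rule — branch into \lnot (q2 \land q1)  //  (q5 \lor (q2 \land (\lnot q1 \leftrightarrow q1))).
          branch 1.1.1 (add \lnot (q2 \land q1)):
            \lnot (q2 \land q1): β-rule — branch into \lnot q2  //  \lnot q1.
              branch 1.1.1.1 (add \lnot q2):
                ○ open, literals {q2=0, q4=1}.
              branch 1.1.1.2 (add \lnot q1):
                ○ open, literals {q1=0, q4=1}.
          branch 1.1.2 (add (q5 \lor (q2 \land (\lnot q1 \leftrightarrow q1)))):
            (q5 \lor (q2 \land (\lnot q1 \leftrightarrow q1))): β-rule — branch into q5  //  (q2 \land (\lnot q1 \leftrightarrow q1)).
              branch 1.1.2.1 (add q5):
                ○ open, literals {q4=1, q5=1}.
              branch 1.1.2.2 (add (q2 \land (\lnot q1 \leftrightarrow q1))):
                (q2 \land (\lnot q1 \leftrightarrow q1)): α-rule — add q2, (\lnot q1 \leftrightarrow q1).
                (\lnot q1 \leftrightarrow q1): β-rule — branch into \lnot q1, q1  //  \lnot \lnot q1, \lnot q1.
                  branch 1.1.2.2.1 (add \lnot q1, q1):
                    × closes — contains both q1 and \lnot q1.
                  branch 1.1.2.2.2 (add \lnot \lnot q1, \lnot q1):
                    × closes — contains both q1 and \lnot q1.
      branch 1.2 (add \lnot q3):
        ○ open, literals {q3=0, q4=1}.
  branch 2 (add \lnot \lnot \lnot q4, \lnot (((q2 \land q1) \to (q5 \lor (q2 \land (\lnot q1 \leftrightarrow q1)))) \lor \lnot q3)):
    \lnot \lnot \lnot q4: drop double negation, giving \lnot q4.
    \lnot (((q2 \land q1) \to (q5 \lor (q2 \land (\lnot q1 \leftrightarrow q1)))) \lor \lnot q3): α-rule — add \lnot ((q2 \land q1) \to (q5 \lor (q2 \land (\lnot q1 \leftrightarrow q1)))), \lnot \lnot q3.
    \lnot ((q2 \land q1) \to (q5 \lor (q2 \land (\lnot q1 \leftrightarrow q1)))): α-rule — add (q2 \land q1), \lnot (q5 \lor (q2 \land (\lnot q1 \leftrightarrow q1))).
    (q2 \land q1): α-rule — add q2, q1.
    \lnot (q5 \lor (q2 \land (\lnot q1 \leftrightarrow q1))): α-rule — add \lnot q5, \lnot (q2 \land (\lnot q1 \leftrightarrow q1)).
    \lnot (q2 \land (\lnot q1 \leftrightarrow q1)): β-rule — branch into \lnot q2  //  \lnot (\lnot q1 \leftrightarrow q1).
      branch 2.1 (add \lnot q2):
        × closes — contains both q2 and \lnot q2.
      branch 2.2 (add \lnot (\lnot q1 \leftrightarrow q1)):
        \lnot (\lnot q1 \leftrightarrow q1): β-rule — branch into \lnot q1, \lnot q1  //  \lnot \lnot q1, q1.
          branch 2.2.1 (add \lnot q1, \lnot q1):
            × closes — contains both q1 and \lnot q1.
          branch 2.2.2 (add \lnot \lnot q1, q1):
            ○ open, literals {q1=1, q2=1, q3=1, q4=0, q5=0}.
4 branches closed, 5 open.
Each open branch fixes some atoms; the unmentioned ones are free. Counting distinct full assignments: branch {q2=0, q4=1} (q1, q3, q5) contributes 8 new; branch {q1=0, q4=1} (q2, q3, q5) contributes 4 new; branch {q4=1, q5=1} (q1, q2, q3) contributes 2 new; branch {q3=0, q4=1} (q1, q2, q5) contributes 1 new; branch {q1=1, q2=1, q3=1, q4=0, q5=0} (none free) contributes 1 new. Total: 16.

16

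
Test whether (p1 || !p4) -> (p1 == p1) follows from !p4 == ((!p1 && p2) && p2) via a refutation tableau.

Initial set: {(!p4 == ((!p1 && p2) && p2)); !((p1 || !p4) -> (p1 == p1))}.
!((p1 || !p4) -> (p1 == p1)): α-rule — add (p1 || !p4), !(p1 == p1).
(!p4 == ((!p1 && p2) && p2)): β-rule — branch into !p4, ((!p1 && p2) && p2)  //  !!p4, !((!p1 && p2) && p2).
  branch 1 (add !p4, ((!p1 && p2) && p2)):
    ((!p1 && p2) && p2): α-rule — add (!p1 && p2), p2.
    (!p1 && p2): α-rule — add !p1, p2.
    (p1 || !p4): β-rule — branch into p1  //  !p4.
      branch 1.1 (add p1):
        × closes — contains both p1 and !p1.
      branch 1.2 (add !p4):
        !(p1 == p1): β-rule — branch into p1, !p1  //  !p1, p1.
          branch 1.2.1 (add p1, !p1):
            × closes — contains both p1 and !p1.
          branch 1.2.2 (add !p1, p1):
            × closes — contains both p1 and !p1.
  branch 2 (add !!p4, !((!p1 && p2) && p2)):
    (p1 || !p4): β-rule — branch into p1  //  !p4.
      branch 2.1 (add p1):
        !(p1 == p1): β-rule — branch into p1, !p1  //  !p1, p1.
          branch 2.1.1 (add p1, !p1):
            × closes — contains both p1 and !p1.
          branch 2.1.2 (add !p1, p1):
            × closes — contains both p1 and !p1.
      branch 2.2 (add !p4):
        × closes — contains both p4 and !p4.
All 6 branches close.
Every branch closed, so the premises entail the conclusion.

Yes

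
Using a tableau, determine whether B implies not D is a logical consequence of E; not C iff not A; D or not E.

No

Initial set: {E; (not C iff not A); (D or not E); not (B implies not D)}.
not (B implies not D): α-rule — add B, not not D.
(not C iff not A): β-rule — branch into not C, not A  //  not not C, not not A.
  branch 1 (add not C, not A):
    (D or not E): β-rule — branch into D  //  not E.
      branch 1.1 (add D):
        ○ open, literals {A=F, B=T, C=F, D=T, E=T}.
      branch 1.2 (add not E):
        × closes — contains both E and not E.
  branch 2 (add not not C, not not A):
    (D or not E): β-rule — branch into D  //  not E.
      branch 2.1 (add D):
        ○ open, literals {A=T, B=T, C=T, D=T, E=T}.
      branch 2.2 (add not E):
        × closes — contains both E and not E.
2 branches closed, 2 open.
An open branch gives a countermodel: A=F, B=T, C=F, D=T, E=T (unmentioned atoms arbitrary); the premises hold there but the conclusion fails.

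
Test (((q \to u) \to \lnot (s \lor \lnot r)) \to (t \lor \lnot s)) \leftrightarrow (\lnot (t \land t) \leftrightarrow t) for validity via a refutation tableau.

Not valid

Assume the negation and expand:
Initial set: {\lnot ((((q \to u) \to \lnot (s \lor \lnot r)) \to (t \lor \lnot s)) \leftrightarrow (\lnot (t \land t) \leftrightarrow t))}.
\lnot ((((q \to u) \to \lnot (s \lor \lnot r)) \to (t \lor \lnot s)) \leftrightarrow (\lnot (t \land t) \leftrightarrow t)): β-rule — branch into (((q \to u) \to \lnot (s \lor \lnot r)) \to (t \lor \lnot s)), \lnot (\lnot (t \land t) \leftrightarrow t)  //  \lnot (((q \to u) \to \lnot (s \lor \lnot r)) \to (t \lor \lnot s)), (\lnot (t \land t) \leftrightarrow t).
  branch 1 (add (((q \to u) \to \lnot (s \lor \lnot r)) \to (t \lor \lnot s)), \lnot (\lnot (t \land t) \leftrightarrow t)):
    (((q \to u) \to \lnot (s \lor \lnot r)) \to (t \lor \lnot s)): β-rule — branch into \lnot ((q \to u) \to \lnot (s \lor \lnot r))  //  (t \lor \lnot s).
      branch 1.1 (add \lnot ((q \to u) \to \lnot (s \lor \lnot r))):
        \lnot ((q \to u) \to \lnot (s \lor \lnot r)): α-rule — add (q \to u), \lnot \lnot (s \lor \lnot r).
        \lnot (\lnot (t \land t) \leftrightarrow t): β-rule — branch into \lnot (t \land t), \lnot t  //  \lnot \lnot (t \land t), t.
          branch 1.1.1 (add \lnot (t \land t), \lnot t):
            (q \to u): β-rule — branch into \lnot q  //  u.
              branch 1.1.1.1 (add \lnot q):
                \lnot \lnot (s \lor \lnot r): β-rule — branch into s  //  \lnot r.
                  branch 1.1.1.1.1 (add s):
                    \lnot (t \land t): β-rule — branch into \lnot t  //  \lnot t.
                      branch 1.1.1.1.1.1 (add \lnot t):
                        ○ open, literals {q=false, s=true, t=false}.
                      branch 1.1.1.1.1.2 (add \lnot t):
                        ○ open, literals {q=false, s=true, t=false}.
                  branch 1.1.1.1.2 (add \lnot r):
                    \lnot (t \land t): β-rule — branch into \lnot t  //  \lnot t.
                      branch 1.1.1.1.2.1 (add \lnot t):
                        ○ open, literals {q=false, r=false, t=false}.
                      branch 1.1.1.1.2.2 (add \lnot t):
                        ○ open, literals {q=false, r=false, t=false}.
              branch 1.1.1.2 (add u):
                \lnot \lnot (s \lor \lnot r): β-rule — branch into s  //  \lnot r.
                  branch 1.1.1.2.1 (add s):
                    \lnot (t \land t): β-rule — branch into \lnot t  //  \lnot t.
                      branch 1.1.1.2.1.1 (add \lnot t):
                        ○ open, literals {s=true, t=false, u=true}.
                      branch 1.1.1.2.1.2 (add \lnot t):
                        ○ open, literals {s=true, t=false, u=true}.
                  branch 1.1.1.2.2 (add \lnot r):
                    \lnot (t \land t): β-rule — branch into \lnot t  //  \lnot t.
                      branch 1.1.1.2.2.1 (add \lnot t):
                        ○ open, literals {r=false, t=false, u=true}.
                      branch 1.1.1.2.2.2 (add \lnot t):
                        ○ open, literals {r=false, t=false, u=true}.
          branch 1.1.2 (add \lnot \lnot (t \land t), t):
            \lnot \lnot (t \land t): α-rule — add t, t.
            (q \to u): β-rule — branch into \lnot q  //  u.
              branch 1.1.2.1 (add \lnot q):
                \lnot \lnot (s \lor \lnot r): β-rule — branch into s  //  \lnot r.
                  branch 1.1.2.1.1 (add s):
                    ○ open, literals {q=false, s=true, t=true}.
                  branch 1.1.2.1.2 (add \lnot r):
                    ○ open, literals {q=false, r=false, t=true}.
              branch 1.1.2.2 (add u):
                \lnot \lnot (s \lor \lnot r): β-rule — branch into s  //  \lnot r.
                  branch 1.1.2.2.1 (add s):
                    ○ open, literals {s=true, t=true, u=true}.
                  branch 1.1.2.2.2 (add \lnot r):
                    ○ open, literals {r=false, t=true, u=true}.
      branch 1.2 (add (t \lor \lnot s)):
        \lnot (\lnot (t \land t) \leftrightarrow t): β-rule — branch into \lnot (t \land t), \lnot t  //  \lnot \lnot (t \land t), t.
          branch 1.2.1 (add \lnot (t \land t), \lnot t):
            (t \lor \lnot s): β-rule — branch into t  //  \lnot s.
              branch 1.2.1.1 (add t):
                × closes — contains both t and \lnot t.
              branch 1.2.1.2 (add \lnot s):
                \lnot (t \land t): β-rule — branch into \lnot t  //  \lnot t.
                  branch 1.2.1.2.1 (add \lnot t):
                    ○ open, literals {s=false, t=false}.
                  branch 1.2.1.2.2 (add \lnot t):
                    ○ open, literals {s=false, t=false}.
          branch 1.2.2 (add \lnot \lnot (t \land t), t):
            \lnot \lnot (t \land t): α-rule — add t, t.
            (t \lor \lnot s): β-rule — branch into t  //  \lnot s.
              branch 1.2.2.1 (add t):
                ○ open, literals {t=true}.
              branch 1.2.2.2 (add \lnot s):
                ○ open, literals {s=false, t=true}.
  branch 2 (add \lnot (((q \to u) \to \lnot (s \lor \lnot r)) \to (t \lor \lnot s)), (\lnot (t \land t) \leftrightarrow t)):
    \lnot (((q \to u) \to \lnot (s \lor \lnot r)) \to (t \lor \lnot s)): α-rule — add ((q \to u) \to \lnot (s \lor \lnot r)), \lnot (t \lor \lnot s).
    \lnot (t \lor \lnot s): α-rule — add \lnot t, \lnot \lnot s.
    (\lnot (t \land t) \leftrightarrow t): β-rule — branch into \lnot (t \land t), t  //  \lnot \lnot (t \land t), \lnot t.
      branch 2.1 (add \lnot (t \land t), t):
        × closes — contains both t and \lnot t.
      branch 2.2 (add \lnot \lnot (t \land t), \lnot t):
        \lnot \lnot (t \land t): α-rule — add t, t.
        × closes — contains both t and \lnot t.
3 branches closed, 16 open.
An open branch gives a countermodel: q=false, s=true, t=false (unmentioned atoms arbitrary); under it the original formula is false.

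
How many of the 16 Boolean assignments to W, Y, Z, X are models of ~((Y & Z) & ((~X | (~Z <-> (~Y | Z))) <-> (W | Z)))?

14

Initial set: {T ~((Y & Z) & ((~X | (~Z <-> (~Y | Z))) <-> (W | Z)))}.
T ~((Y & Z) & ((~X | (~Z <-> (~Y | Z))) <-> (W | Z))): β-rule — branch into F (Y & Z)  //  F ((~X | (~Z <-> (~Y | Z))) <-> (W | Z)).
  branch 1 (add F (Y & Z)):
    F (Y & Z): β-rule — branch into F Y  //  F Z.
      branch 1.1 (add F Y):
        ○ open, literals {Y=F}.
      branch 1.2 (add F Z):
        ○ open, literals {Z=F}.
  branch 2 (add F ((~X | (~Z <-> (~Y | Z))) <-> (W | Z))):
    F ((~X | (~Z <-> (~Y | Z))) <-> (W | Z)): β-rule — branch into T (~X | (~Z <-> (~Y | Z))), F (W | Z)  //  F (~X | (~Z <-> (~Y | Z))), T (W | Z).
      branch 2.1 (add T (~X | (~Z <-> (~Y | Z))), F (W | Z)):
        F (W | Z): α-rule — add F W, F Z.
        T (~X | (~Z <-> (~Y | Z))): β-rule — branch into T ~X  //  T (~Z <-> (~Y | Z)).
          branch 2.1.1 (add T ~X):
            ○ open, literals {W=F, X=F, Z=F}.
          branch 2.1.2 (add T (~Z <-> (~Y | Z))):
            T (~Z <-> (~Y | Z)): β-rule — branch into T ~Z, T (~Y | Z)  //  F ~Z, F (~Y | Z).
              branch 2.1.2.1 (add T ~Z, T (~Y | Z)):
                T (~Y | Z): β-rule — branch into T ~Y  //  T Z.
                  branch 2.1.2.1.1 (add T ~Y):
                    ○ open, literals {W=F, Y=F, Z=F}.
                  branch 2.1.2.1.2 (add T Z):
                    × closes — contains both Z and ~Z.
              branch 2.1.2.2 (add F ~Z, F (~Y | Z)):
                × closes — contains both Z and ~Z.
      branch 2.2 (add F (~X | (~Z <-> (~Y | Z))), T (W | Z)):
        F (~X | (~Z <-> (~Y | Z))): α-rule — add F ~X, F (~Z <-> (~Y | Z)).
        T (W | Z): β-rule — branch into T W  //  T Z.
          branch 2.2.1 (add T W):
            F (~Z <-> (~Y | Z)): β-rule — branch into T ~Z, F (~Y | Z)  //  F ~Z, T (~Y | Z).
              branch 2.2.1.1 (add T ~Z, F (~Y | Z)):
                F (~Y | Z): α-rule — add F ~Y, F Z.
                ○ open, literals {W=T, X=T, Y=T, Z=F}.
              branch 2.2.1.2 (add F ~Z, T (~Y | Z)):
                T (~Y | Z): β-rule — branch into T ~Y  //  T Z.
                  branch 2.2.1.2.1 (add T ~Y):
                    ○ open, literals {W=T, X=T, Y=F, Z=T}.
                  branch 2.2.1.2.2 (add T Z):
                    ○ open, literals {W=T, X=T, Z=T}.
          branch 2.2.2 (add T Z):
            F (~Z <-> (~Y | Z)): β-rule — branch into T ~Z, F (~Y | Z)  //  F ~Z, T (~Y | Z).
              branch 2.2.2.1 (add T ~Z, F (~Y | Z)):
                × closes — contains both Z and ~Z.
              branch 2.2.2.2 (add F ~Z, T (~Y | Z)):
                T (~Y | Z): β-rule — branch into T ~Y  //  T Z.
                  branch 2.2.2.2.1 (add T ~Y):
                    ○ open, literals {X=T, Y=F, Z=T}.
                  branch 2.2.2.2.2 (add T Z):
                    ○ open, literals {X=T, Z=T}.
3 branches closed, 9 open.
Each open branch fixes some atoms; the unmentioned ones are free. Counting distinct full assignments: branch {Y=F} (W, Z, X) contributes 8 new; branch {Z=F} (W, Y, X) contributes 4 new; branch {W=F, X=F, Z=F} (Y) contributes 0 new; branch {W=F, Y=F, Z=F} (X) contributes 0 new; branch {W=T, X=T, Y=T, Z=F} (none free) contributes 0 new; branch {W=T, X=T, Y=F, Z=T} (none free) contributes 0 new; branch {W=T, X=T, Z=T} (Y) contributes 1 new; branch {X=T, Y=F, Z=T} (W) contributes 0 new; branch {X=T, Z=T} (W, Y) contributes 1 new. Total: 14.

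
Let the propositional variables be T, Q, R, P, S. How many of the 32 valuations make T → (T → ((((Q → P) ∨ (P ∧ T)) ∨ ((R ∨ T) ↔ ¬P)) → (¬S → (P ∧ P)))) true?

28

Initial set: {T (T → (T → ((((Q → P) ∨ (P ∧ T)) ∨ ((R ∨ T) ↔ ¬P)) → (¬S → (P ∧ P)))))}.
T (T → (T → ((((Q → P) ∨ (P ∧ T)) ∨ ((R ∨ T) ↔ ¬P)) → (¬S → (P ∧ P))))): β-rule — branch into F T  //  T (T → ((((Q → P) ∨ (P ∧ T)) ∨ ((R ∨ T) ↔ ¬P)) → (¬S → (P ∧ P)))).
  branch 1 (add F T):
    ○ open, literals {T=false}.
  branch 2 (add T (T → ((((Q → P) ∨ (P ∧ T)) ∨ ((R ∨ T) ↔ ¬P)) → (¬S → (P ∧ P))))):
    T (T → ((((Q → P) ∨ (P ∧ T)) ∨ ((R ∨ T) ↔ ¬P)) → (¬S → (P ∧ P)))): β-rule — branch into F T  //  T ((((Q → P) ∨ (P ∧ T)) ∨ ((R ∨ T) ↔ ¬P)) → (¬S → (P ∧ P))).
      branch 2.1 (add F T):
        ○ open, literals {T=false}.
      branch 2.2 (add T ((((Q → P) ∨ (P ∧ T)) ∨ ((R ∨ T) ↔ ¬P)) → (¬S → (P ∧ P)))):
        T ((((Q → P) ∨ (P ∧ T)) ∨ ((R ∨ T) ↔ ¬P)) → (¬S → (P ∧ P))): β-rule — branch into F (((Q → P) ∨ (P ∧ T)) ∨ ((R ∨ T) ↔ ¬P))  //  T (¬S → (P ∧ P)).
          branch 2.2.1 (add F (((Q → P) ∨ (P ∧ T)) ∨ ((R ∨ T) ↔ ¬P))):
            F (((Q → P) ∨ (P ∧ T)) ∨ ((R ∨ T) ↔ ¬P)): α-rule — add F ((Q → P) ∨ (P ∧ T)), F ((R ∨ T) ↔ ¬P).
            F ((Q → P) ∨ (P ∧ T)): α-rule — add F (Q → P), F (P ∧ T).
            F (Q → P): α-rule — add T Q, F P.
            F ((R ∨ T) ↔ ¬P): β-rule — branch into T (R ∨ T), F ¬P  //  F (R ∨ T), T ¬P.
              branch 2.2.1.1 (add T (R ∨ T), F ¬P):
                × closes — contains both P and ¬P.
              branch 2.2.1.2 (add F (R ∨ T), T ¬P):
                F (R ∨ T): α-rule — add F R, F T.
                F (P ∧ T): β-rule — branch into F P  //  F T.
                  branch 2.2.1.2.1 (add F P):
                    ○ open, literals {P=false, Q=true, R=false, T=false}.
                  branch 2.2.1.2.2 (add F T):
                    ○ open, literals {P=false, Q=true, R=false, T=false}.
          branch 2.2.2 (add T (¬S → (P ∧ P))):
            T (¬S → (P ∧ P)): β-rule — branch into F ¬S  //  T (P ∧ P).
              branch 2.2.2.1 (add F ¬S):
                ○ open, literals {S=true}.
              branch 2.2.2.2 (add T (P ∧ P)):
                T (P ∧ P): α-rule — add T P, T P.
                ○ open, literals {P=true}.
1 branch closed, 6 open.
Each open branch fixes some atoms; the unmentioned ones are free. Counting distinct full assignments: branch {T=false} (Q, R, P, S) contributes 16 new; branch {T=false} (Q, R, P, S) contributes 0 new; branch {P=false, Q=true, R=false, T=false} (S) contributes 0 new; branch {P=false, Q=true, R=false, T=false} (S) contributes 0 new; branch {S=true} (T, Q, R, P) contributes 8 new; branch {P=true} (T, Q, R, S) contributes 4 new. Total: 28.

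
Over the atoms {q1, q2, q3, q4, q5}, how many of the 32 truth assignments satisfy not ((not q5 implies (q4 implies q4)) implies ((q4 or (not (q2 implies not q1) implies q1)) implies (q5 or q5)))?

Initial set: {not ((not q5 implies (q4 implies q4)) implies ((q4 or (not (q2 implies not q1) implies q1)) implies (q5 or q5)))}.
not ((not q5 implies (q4 implies q4)) implies ((q4 or (not (q2 implies not q1) implies q1)) implies (q5 or q5))): α-rule — add (not q5 implies (q4 implies q4)), not ((q4 or (not (q2 implies not q1) implies q1)) implies (q5 or q5)).
not ((q4 or (not (q2 implies not q1) implies q1)) implies (q5 or q5)): α-rule — add (q4 or (not (q2 implies not q1) implies q1)), not (q5 or q5).
not (q5 or q5): α-rule — add not q5, not q5.
(not q5 implies (q4 implies q4)): β-rule — branch into not not q5  //  (q4 implies q4).
  branch 1 (add not not q5):
    × closes — contains both q5 and not q5.
  branch 2 (add (q4 implies q4)):
    (q4 or (not (q2 implies not q1) implies q1)): β-rule — branch into q4  //  (not (q2 implies not q1) implies q1).
      branch 2.1 (add q4):
        (q4 implies q4): β-rule — branch into not q4  //  q4.
          branch 2.1.1 (add not q4):
            × closes — contains both q4 and not q4.
          branch 2.1.2 (add q4):
            ○ open, literals {q4=1, q5=0}.
      branch 2.2 (add (not (q2 implies not q1) implies q1)):
        (q4 implies q4): β-rule — branch into not q4  //  q4.
          branch 2.2.1 (add not q4):
            (not (q2 implies not q1) implies q1): β-rule — branch into not not (q2 implies not q1)  //  q1.
              branch 2.2.1.1 (add not not (q2 implies not q1)):
                not not (q2 implies not q1): β-rule — branch into not q2  //  not q1.
                  branch 2.2.1.1.1 (add not q2):
                    ○ open, literals {q2=0, q4=0, q5=0}.
                  branch 2.2.1.1.2 (add not q1):
                    ○ open, literals {q1=0, q4=0, q5=0}.
              branch 2.2.1.2 (add q1):
                ○ open, literals {q1=1, q4=0, q5=0}.
          branch 2.2.2 (add q4):
            (not (q2 implies not q1) implies q1): β-rule — branch into not not (q2 implies not q1)  //  q1.
              branch 2.2.2.1 (add not not (q2 implies not q1)):
                not not (q2 implies not q1): β-rule — branch into not q2  //  not q1.
                  branch 2.2.2.1.1 (add not q2):
                    ○ open, literals {q2=0, q4=1, q5=0}.
                  branch 2.2.2.1.2 (add not q1):
                    ○ open, literals {q1=0, q4=1, q5=0}.
              branch 2.2.2.2 (add q1):
                ○ open, literals {q1=1, q4=1, q5=0}.
2 branches closed, 7 open.
Each open branch fixes some atoms; the unmentioned ones are free. Counting distinct full assignments: branch {q4=1, q5=0} (q1, q2, q3) contributes 8 new; branch {q2=0, q4=0, q5=0} (q1, q3) contributes 4 new; branch {q1=0, q4=0, q5=0} (q2, q3) contributes 2 new; branch {q1=1, q4=0, q5=0} (q2, q3) contributes 2 new; branch {q2=0, q4=1, q5=0} (q1, q3) contributes 0 new; branch {q1=0, q4=1, q5=0} (q2, q3) contributes 0 new; branch {q1=1, q4=1, q5=0} (q2, q3) contributes 0 new. Total: 16.

16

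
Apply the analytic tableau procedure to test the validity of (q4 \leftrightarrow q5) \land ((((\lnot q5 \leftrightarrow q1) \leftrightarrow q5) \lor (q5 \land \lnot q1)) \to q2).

Assume the negation and expand:
Initial set: {\lnot ((q4 \leftrightarrow q5) \land ((((\lnot q5 \leftrightarrow q1) \leftrightarrow q5) \lor (q5 \land \lnot q1)) \to q2))}.
\lnot ((q4 \leftrightarrow q5) \land ((((\lnot q5 \leftrightarrow q1) \leftrightarrow q5) \lor (q5 \land \lnot q1)) \to q2)): β-rule — branch into \lnot (q4 \leftrightarrow q5)  //  \lnot ((((\lnot q5 \leftrightarrow q1) \leftrightarrow q5) \lor (q5 \land \lnot q1)) \to q2).
  branch 1 (add \lnot (q4 \leftrightarrow q5)):
    \lnot (q4 \leftrightarrow q5): β-rule — branch into q4, \lnot q5  //  \lnot q4, q5.
      branch 1.1 (add q4, \lnot q5):
        ○ open, literals {q4=true, q5=false}.
      branch 1.2 (add \lnot q4, q5):
        ○ open, literals {q4=false, q5=true}.
  branch 2 (add \lnot ((((\lnot q5 \leftrightarrow q1) \leftrightarrow q5) \lor (q5 \land \lnot q1)) \to q2)):
    \lnot ((((\lnot q5 \leftrightarrow q1) \leftrightarrow q5) \lor (q5 \land \lnot q1)) \to q2): α-rule — add (((\lnot q5 \leftrightarrow q1) \leftrightarrow q5) \lor (q5 \land \lnot q1)), \lnot q2.
    (((\lnot q5 \leftrightarrow q1) \leftrightarrow q5) \lor (q5 \land \lnot q1)): β-rule — branch into ((\lnot q5 \leftrightarrow q1) \leftrightarrow q5)  //  (q5 \land \lnot q1).
      branch 2.1 (add ((\lnot q5 \leftrightarrow q1) \leftrightarrow q5)):
        ((\lnot q5 \leftrightarrow q1) \leftrightarrow q5): β-rule — branch into (\lnot q5 \leftrightarrow q1), q5  //  \lnot (\lnot q5 \leftrightarrow q1), \lnot q5.
          branch 2.1.1 (add (\lnot q5 \leftrightarrow q1), q5):
            (\lnot q5 \leftrightarrow q1): β-rule — branch into \lnot q5, q1  //  \lnot \lnot q5, \lnot q1.
              branch 2.1.1.1 (add \lnot q5, q1):
                × closes — contains both q5 and \lnot q5.
              branch 2.1.1.2 (add \lnot \lnot q5, \lnot q1):
                ○ open, literals {q1=false, q2=false, q5=true}.
          branch 2.1.2 (add \lnot (\lnot q5 \leftrightarrow q1), \lnot q5):
            \lnot (\lnot q5 \leftrightarrow q1): β-rule — branch into \lnot q5, \lnot q1  //  \lnot \lnot q5, q1.
              branch 2.1.2.1 (add \lnot q5, \lnot q1):
                ○ open, literals {q1=false, q2=false, q5=false}.
              branch 2.1.2.2 (add \lnot \lnot q5, q1):
                × closes — contains both q5 and \lnot q5.
      branch 2.2 (add (q5 \land \lnot q1)):
        (q5 \land \lnot q1): α-rule — add q5, \lnot q1.
        ○ open, literals {q1=false, q2=false, q5=true}.
2 branches closed, 5 open.
An open branch gives a countermodel: q4=true, q5=false (unmentioned atoms arbitrary); under it the original formula is false.

Not valid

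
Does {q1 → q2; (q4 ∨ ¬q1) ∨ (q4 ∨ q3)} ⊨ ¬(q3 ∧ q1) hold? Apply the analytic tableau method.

Initial set: {T (q1 → q2); T ((q4 ∨ ¬q1) ∨ (q4 ∨ q3)); F ¬(q3 ∧ q1)}.
F ¬(q3 ∧ q1): α-rule — add T q3, T q1.
T (q1 → q2): β-rule — branch into F q1  //  T q2.
  branch 1 (add F q1):
    × closes — contains both q1 and ¬q1.
  branch 2 (add T q2):
    T ((q4 ∨ ¬q1) ∨ (q4 ∨ q3)): β-rule — branch into T (q4 ∨ ¬q1)  //  T (q4 ∨ q3).
      branch 2.1 (add T (q4 ∨ ¬q1)):
        T (q4 ∨ ¬q1): β-rule — branch into T q4  //  T ¬q1.
          branch 2.1.1 (add T q4):
            ○ open, literals {q1=T, q2=T, q3=T, q4=T}.
          branch 2.1.2 (add T ¬q1):
            × closes — contains both q1 and ¬q1.
      branch 2.2 (add T (q4 ∨ q3)):
        T (q4 ∨ q3): β-rule — branch into T q4  //  T q3.
          branch 2.2.1 (add T q4):
            ○ open, literals {q1=T, q2=T, q3=T, q4=T}.
          branch 2.2.2 (add T q3):
            ○ open, literals {q1=T, q2=T, q3=T}.
2 branches closed, 3 open.
An open branch gives a countermodel: q1=T, q2=T, q3=T, q4=T (unmentioned atoms arbitrary); the premises hold there but the conclusion fails.

No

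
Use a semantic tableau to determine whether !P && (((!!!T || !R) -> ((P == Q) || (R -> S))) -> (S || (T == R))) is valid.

Not valid

Assume the negation and expand:
Initial set: {!(!P && (((!!!T || !R) -> ((P == Q) || (R -> S))) -> (S || (T == R))))}.
!(!P && (((!!!T || !R) -> ((P == Q) || (R -> S))) -> (S || (T == R)))): β-rule — branch into !!P  //  !(((!!!T || !R) -> ((P == Q) || (R -> S))) -> (S || (T == R))).
  branch 1 (add !!P):
    ○ open, literals {P=true}.
  branch 2 (add !(((!!!T || !R) -> ((P == Q) || (R -> S))) -> (S || (T == R)))):
    !(((!!!T || !R) -> ((P == Q) || (R -> S))) -> (S || (T == R))): α-rule — add ((!!!T || !R) -> ((P == Q) || (R -> S))), !(S || (T == R)).
    !(S || (T == R)): α-rule — add !S, !(T == R).
    ((!!!T || !R) -> ((P == Q) || (R -> S))): β-rule — branch into !(!!!T || !R)  //  ((P == Q) || (R -> S)).
      branch 2.1 (add !(!!!T || !R)):
        !(!!!T || !R): α-rule — add !!!!T, !!R.
        !!!!T: drop double negation, giving !!T.
        !(T == R): β-rule — branch into T, !R  //  !T, R.
          branch 2.1.1 (add T, !R):
            × closes — contains both R and !R.
          branch 2.1.2 (add !T, R):
            × closes — contains both T and !T.
      branch 2.2 (add ((P == Q) || (R -> S))):
        !(T == R): β-rule — branch into T, !R  //  !T, R.
          branch 2.2.1 (add T, !R):
            ((P == Q) || (R -> S)): β-rule — branch into (P == Q)  //  (R -> S).
              branch 2.2.1.1 (add (P == Q)):
                (P == Q): β-rule — branch into P, Q  //  !P, !Q.
                  branch 2.2.1.1.1 (add P, Q):
                    ○ open, literals {P=true, Q=true, R=false, S=false, T=true}.
                  branch 2.2.1.1.2 (add !P, !Q):
                    ○ open, literals {P=false, Q=false, R=false, S=false, T=true}.
              branch 2.2.1.2 (add (R -> S)):
                (R -> S): β-rule — branch into !R  //  S.
                  branch 2.2.1.2.1 (add !R):
                    ○ open, literals {R=false, S=false, T=true}.
                  branch 2.2.1.2.2 (add S):
                    × closes — contains both S and !S.
          branch 2.2.2 (add !T, R):
            ((P == Q) || (R -> S)): β-rule — branch into (P == Q)  //  (R -> S).
              branch 2.2.2.1 (add (P == Q)):
                (P == Q): β-rule — branch into P, Q  //  !P, !Q.
                  branch 2.2.2.1.1 (add P, Q):
                    ○ open, literals {P=true, Q=true, R=true, S=false, T=false}.
                  branch 2.2.2.1.2 (add !P, !Q):
                    ○ open, literals {P=false, Q=false, R=true, S=false, T=false}.
              branch 2.2.2.2 (add (R -> S)):
                (R -> S): β-rule — branch into !R  //  S.
                  branch 2.2.2.2.1 (add !R):
                    × closes — contains both R and !R.
                  branch 2.2.2.2.2 (add S):
                    × closes — contains both S and !S.
5 branches closed, 6 open.
An open branch gives a countermodel: P=true (unmentioned atoms arbitrary); under it the original formula is false.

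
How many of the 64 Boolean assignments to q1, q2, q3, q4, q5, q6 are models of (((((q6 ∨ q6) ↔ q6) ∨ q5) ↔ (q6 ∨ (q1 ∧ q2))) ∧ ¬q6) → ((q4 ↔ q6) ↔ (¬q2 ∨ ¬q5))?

Initial set: {((((((q6 ∨ q6) ↔ q6) ∨ q5) ↔ (q6 ∨ (q1 ∧ q2))) ∧ ¬q6) → ((q4 ↔ q6) ↔ (¬q2 ∨ ¬q5)))}.
((((((q6 ∨ q6) ↔ q6) ∨ q5) ↔ (q6 ∨ (q1 ∧ q2))) ∧ ¬q6) → ((q4 ↔ q6) ↔ (¬q2 ∨ ¬q5))): β-rule — branch into ¬(((((q6 ∨ q6) ↔ q6) ∨ q5) ↔ (q6 ∨ (q1 ∧ q2))) ∧ ¬q6)  //  ((q4 ↔ q6) ↔ (¬q2 ∨ ¬q5)).
  branch 1 (add ¬(((((q6 ∨ q6) ↔ q6) ∨ q5) ↔ (q6 ∨ (q1 ∧ q2))) ∧ ¬q6)):
    ¬(((((q6 ∨ q6) ↔ q6) ∨ q5) ↔ (q6 ∨ (q1 ∧ q2))) ∧ ¬q6): β-rule — branch into ¬((((q6 ∨ q6) ↔ q6) ∨ q5) ↔ (q6 ∨ (q1 ∧ q2)))  //  ¬¬q6.
      branch 1.1 (add ¬((((q6 ∨ q6) ↔ q6) ∨ q5) ↔ (q6 ∨ (q1 ∧ q2)))):
        ¬((((q6 ∨ q6) ↔ q6) ∨ q5) ↔ (q6 ∨ (q1 ∧ q2))): β-rule — branch into (((q6 ∨ q6) ↔ q6) ∨ q5), ¬(q6 ∨ (q1 ∧ q2))  //  ¬(((q6 ∨ q6) ↔ q6) ∨ q5), (q6 ∨ (q1 ∧ q2)).
          branch 1.1.1 (add (((q6 ∨ q6) ↔ q6) ∨ q5), ¬(q6 ∨ (q1 ∧ q2))):
            ¬(q6 ∨ (q1 ∧ q2)): α-rule — add ¬q6, ¬(q1 ∧ q2).
            (((q6 ∨ q6) ↔ q6) ∨ q5): β-rule — branch into ((q6 ∨ q6) ↔ q6)  //  q5.
              branch 1.1.1.1 (add ((q6 ∨ q6) ↔ q6)):
                ¬(q1 ∧ q2): β-rule — branch into ¬q1  //  ¬q2.
                  branch 1.1.1.1.1 (add ¬q1):
                    ((q6 ∨ q6) ↔ q6): β-rule — branch into (q6 ∨ q6), q6  //  ¬(q6 ∨ q6), ¬q6.
                      branch 1.1.1.1.1.1 (add (q6 ∨ q6), q6):
                        × closes — contains both q6 and ¬q6.
                      branch 1.1.1.1.1.2 (add ¬(q6 ∨ q6), ¬q6):
                        ¬(q6 ∨ q6): α-rule — add ¬q6, ¬q6.
                        ○ open, literals {q1=0, q6=0}.
                  branch 1.1.1.1.2 (add ¬q2):
                    ((q6 ∨ q6) ↔ q6): β-rule — branch into (q6 ∨ q6), q6  //  ¬(q6 ∨ q6), ¬q6.
                      branch 1.1.1.1.2.1 (add (q6 ∨ q6), q6):
                        × closes — contains both q6 and ¬q6.
                      branch 1.1.1.1.2.2 (add ¬(q6 ∨ q6), ¬q6):
                        ¬(q6 ∨ q6): α-rule — add ¬q6, ¬q6.
                        ○ open, literals {q2=0, q6=0}.
              branch 1.1.1.2 (add q5):
                ¬(q1 ∧ q2): β-rule — branch into ¬q1  //  ¬q2.
                  branch 1.1.1.2.1 (add ¬q1):
                    ○ open, literals {q1=0, q5=1, q6=0}.
                  branch 1.1.1.2.2 (add ¬q2):
                    ○ open, literals {q2=0, q5=1, q6=0}.
          branch 1.1.2 (add ¬(((q6 ∨ q6) ↔ q6) ∨ q5), (q6 ∨ (q1 ∧ q2))):
            ¬(((q6 ∨ q6) ↔ q6) ∨ q5): α-rule — add ¬((q6 ∨ q6) ↔ q6), ¬q5.
            (q6 ∨ (q1 ∧ q2)): β-rule — branch into q6  //  (q1 ∧ q2).
              branch 1.1.2.1 (add q6):
                ¬((q6 ∨ q6) ↔ q6): β-rule — branch into (q6 ∨ q6), ¬q6  //  ¬(q6 ∨ q6), q6.
                  branch 1.1.2.1.1 (add (q6 ∨ q6), ¬q6):
                    × closes — contains both q6 and ¬q6.
                  branch 1.1.2.1.2 (add ¬(q6 ∨ q6), q6):
                    ¬(q6 ∨ q6): α-rule — add ¬q6, ¬q6.
                    × closes — contains both q6 and ¬q6.
              branch 1.1.2.2 (add (q1 ∧ q2)):
                (q1 ∧ q2): α-rule — add q1, q2.
                ¬((q6 ∨ q6) ↔ q6): β-rule — branch into (q6 ∨ q6), ¬q6  //  ¬(q6 ∨ q6), q6.
                  branch 1.1.2.2.1 (add (q6 ∨ q6), ¬q6):
                    (q6 ∨ q6): β-rule — branch into q6  //  q6.
                      branch 1.1.2.2.1.1 (add q6):
                        × closes — contains both q6 and ¬q6.
                      branch 1.1.2.2.1.2 (add q6):
                        × closes — contains both q6 and ¬q6.
                  branch 1.1.2.2.2 (add ¬(q6 ∨ q6), q6):
                    ¬(q6 ∨ q6): α-rule — add ¬q6, ¬q6.
                    × closes — contains both q6 and ¬q6.
      branch 1.2 (add ¬¬q6):
        ○ open, literals {q6=1}.
  branch 2 (add ((q4 ↔ q6) ↔ (¬q2 ∨ ¬q5))):
    ((q4 ↔ q6) ↔ (¬q2 ∨ ¬q5)): β-rule — branch into (q4 ↔ q6), (¬q2 ∨ ¬q5)  //  ¬(q4 ↔ q6), ¬(¬q2 ∨ ¬q5).
      branch 2.1 (add (q4 ↔ q6), (¬q2 ∨ ¬q5)):
        (q4 ↔ q6): β-rule — branch into q4, q6  //  ¬q4, ¬q6.
          branch 2.1.1 (add q4, q6):
            (¬q2 ∨ ¬q5): β-rule — branch into ¬q2  //  ¬q5.
              branch 2.1.1.1 (add ¬q2):
                ○ open, literals {q2=0, q4=1, q6=1}.
              branch 2.1.1.2 (add ¬q5):
                ○ open, literals {q4=1, q5=0, q6=1}.
          branch 2.1.2 (add ¬q4, ¬q6):
            (¬q2 ∨ ¬q5): β-rule — branch into ¬q2  //  ¬q5.
              branch 2.1.2.1 (add ¬q2):
                ○ open, literals {q2=0, q4=0, q6=0}.
              branch 2.1.2.2 (add ¬q5):
                ○ open, literals {q4=0, q5=0, q6=0}.
      branch 2.2 (add ¬(q4 ↔ q6), ¬(¬q2 ∨ ¬q5)):
        ¬(¬q2 ∨ ¬q5): α-rule — add ¬¬q2, ¬¬q5.
        ¬(q4 ↔ q6): β-rule — branch into q4, ¬q6  //  ¬q4, q6.
          branch 2.2.1 (add q4, ¬q6):
            ○ open, literals {q2=1, q4=1, q5=1, q6=0}.
          branch 2.2.2 (add ¬q4, q6):
            ○ open, literals {q2=1, q4=0, q5=1, q6=1}.
7 branches closed, 11 open.
Each open branch fixes some atoms; the unmentioned ones are free. Counting distinct full assignments: branch {q1=0, q6=0} (q2, q3, q4, q5) contributes 16 new; branch {q2=0, q6=0} (q1, q3, q4, q5) contributes 8 new; branch {q1=0, q5=1, q6=0} (q2, q3, q4) contributes 0 new; branch {q2=0, q5=1, q6=0} (q1, q3, q4) contributes 0 new; branch {q6=1} (q1, q2, q3, q4, q5) contributes 32 new; branch {q2=0, q4=1, q6=1} (q1, q3, q5) contributes 0 new; branch {q4=1, q5=0, q6=1} (q1, q2, q3) contributes 0 new; branch {q2=0, q4=0, q6=0} (q1, q3, q5) contributes 0 new; branch {q4=0, q5=0, q6=0} (q1, q2, q3) contributes 2 new; branch {q2=1, q4=1, q5=1, q6=0} (q1, q3) contributes 2 new; branch {q2=1, q4=0, q5=1, q6=1} (q1, q3) contributes 0 new. Total: 60.

60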